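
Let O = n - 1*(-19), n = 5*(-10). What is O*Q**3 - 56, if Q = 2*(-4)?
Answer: 15816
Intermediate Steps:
n = -50
Q = -8
O = -31 (O = -50 - 1*(-19) = -50 + 19 = -31)
O*Q**3 - 56 = -31*(-8)**3 - 56 = -31*(-512) - 56 = 15872 - 56 = 15816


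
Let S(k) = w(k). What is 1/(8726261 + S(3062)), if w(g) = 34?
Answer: 1/8726295 ≈ 1.1460e-7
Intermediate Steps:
S(k) = 34
1/(8726261 + S(3062)) = 1/(8726261 + 34) = 1/8726295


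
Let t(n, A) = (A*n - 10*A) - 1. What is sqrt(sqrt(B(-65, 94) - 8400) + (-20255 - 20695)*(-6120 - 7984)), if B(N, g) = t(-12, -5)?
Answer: sqrt(577558800 + I*sqrt(8291)) ≈ 24032.0 + 0.e-3*I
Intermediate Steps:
t(n, A) = -1 - 10*A + A*n (t(n, A) = (-10*A + A*n) - 1 = -1 - 10*A + A*n)
B(N, g) = 109 (B(N, g) = -1 - 10*(-5) - 5*(-12) = -1 + 50 + 60 = 109)
sqrt(sqrt(B(-65, 94) - 8400) + (-20255 - 20695)*(-6120 - 7984)) = sqrt(sqrt(109 - 8400) + (-20255 - 20695)*(-6120 - 7984)) = sqrt(sqrt(-8291) - 40950*(-14104)) = sqrt(I*sqrt(8291) + 577558800) = sqrt(577558800 + I*sqrt(8291))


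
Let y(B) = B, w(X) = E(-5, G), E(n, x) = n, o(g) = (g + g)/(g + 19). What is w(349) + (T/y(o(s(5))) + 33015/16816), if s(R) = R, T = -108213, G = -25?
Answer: -21836773021/84080 ≈ -2.5971e+5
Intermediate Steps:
o(g) = 2*g/(19 + g) (o(g) = (2*g)/(19 + g) = 2*g/(19 + g))
w(X) = -5
w(349) + (T/y(o(s(5))) + 33015/16816) = -5 + (-108213/(2*5/(19 + 5)) + 33015/16816) = -5 + (-108213/(2*5/24) + 33015*(1/16816)) = -5 + (-108213/(2*5*(1/24)) + 33015/16816) = -5 + (-108213/5/12 + 33015/16816) = -5 + (-108213*12/5 + 33015/16816) = -5 + (-1298556/5 + 33015/16816) = -5 - 21836352621/84080 = -21836773021/84080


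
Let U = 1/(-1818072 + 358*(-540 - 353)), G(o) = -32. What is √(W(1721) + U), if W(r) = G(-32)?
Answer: I*√146241393201958/2137766 ≈ 5.6569*I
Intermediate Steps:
W(r) = -32
U = -1/2137766 (U = 1/(-1818072 + 358*(-893)) = 1/(-1818072 - 319694) = 1/(-2137766) = -1/2137766 ≈ -4.6778e-7)
√(W(1721) + U) = √(-32 - 1/2137766) = √(-68408513/2137766) = I*√146241393201958/2137766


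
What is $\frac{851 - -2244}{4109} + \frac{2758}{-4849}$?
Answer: $\frac{3675033}{19924541} \approx 0.18445$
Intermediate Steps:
$\frac{851 - -2244}{4109} + \frac{2758}{-4849} = \left(851 + 2244\right) \frac{1}{4109} + 2758 \left(- \frac{1}{4849}\right) = 3095 \cdot \frac{1}{4109} - \frac{2758}{4849} = \frac{3095}{4109} - \frac{2758}{4849} = \frac{3675033}{19924541}$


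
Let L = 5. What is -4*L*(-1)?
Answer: 20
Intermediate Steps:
-4*L*(-1) = -4*5*(-1) = -20*(-1) = 20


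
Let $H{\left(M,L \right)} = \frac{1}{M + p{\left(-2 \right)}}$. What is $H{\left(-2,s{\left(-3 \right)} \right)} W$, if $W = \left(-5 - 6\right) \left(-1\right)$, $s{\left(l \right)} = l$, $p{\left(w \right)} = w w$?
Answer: $\frac{11}{2} \approx 5.5$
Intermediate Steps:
$p{\left(w \right)} = w^{2}$
$H{\left(M,L \right)} = \frac{1}{4 + M}$ ($H{\left(M,L \right)} = \frac{1}{M + \left(-2\right)^{2}} = \frac{1}{M + 4} = \frac{1}{4 + M}$)
$W = 11$ ($W = \left(-11\right) \left(-1\right) = 11$)
$H{\left(-2,s{\left(-3 \right)} \right)} W = \frac{1}{4 - 2} \cdot 11 = \frac{1}{2} \cdot 11 = \frac{11}{2}$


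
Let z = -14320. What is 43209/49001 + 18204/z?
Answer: -68315331/175423580 ≈ -0.38943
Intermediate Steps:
43209/49001 + 18204/z = 43209/49001 + 18204/(-14320) = 43209*(1/49001) + 18204*(-1/14320) = 43209/49001 - 4551/3580 = -68315331/175423580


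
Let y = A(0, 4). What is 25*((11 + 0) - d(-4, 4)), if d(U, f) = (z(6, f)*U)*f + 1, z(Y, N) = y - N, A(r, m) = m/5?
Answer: -1030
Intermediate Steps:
A(r, m) = m/5 (A(r, m) = m*(⅕) = m/5)
y = ⅘ (y = (⅕)*4 = ⅘ ≈ 0.80000)
z(Y, N) = ⅘ - N
d(U, f) = 1 + U*f*(⅘ - f) (d(U, f) = ((⅘ - f)*U)*f + 1 = (U*(⅘ - f))*f + 1 = U*f*(⅘ - f) + 1 = 1 + U*f*(⅘ - f))
25*((11 + 0) - d(-4, 4)) = 25*((11 + 0) - (1 - ⅕*(-4)*4*(-4 + 5*4))) = 25*(11 - (1 - ⅕*(-4)*4*(-4 + 20))) = 25*(11 - (1 - ⅕*(-4)*4*16)) = 25*(11 - (1 + 256/5)) = 25*(11 - 1*261/5) = 25*(11 - 261/5) = 25*(-206/5) = -1030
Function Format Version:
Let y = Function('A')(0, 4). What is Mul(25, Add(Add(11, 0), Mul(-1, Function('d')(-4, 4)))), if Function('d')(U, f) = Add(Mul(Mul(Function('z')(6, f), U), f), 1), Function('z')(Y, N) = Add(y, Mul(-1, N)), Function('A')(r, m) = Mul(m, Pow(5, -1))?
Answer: -1030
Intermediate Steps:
Function('A')(r, m) = Mul(Rational(1, 5), m) (Function('A')(r, m) = Mul(m, Rational(1, 5)) = Mul(Rational(1, 5), m))
y = Rational(4, 5) (y = Mul(Rational(1, 5), 4) = Rational(4, 5) ≈ 0.80000)
Function('z')(Y, N) = Add(Rational(4, 5), Mul(-1, N))
Function('d')(U, f) = Add(1, Mul(U, f, Add(Rational(4, 5), Mul(-1, f)))) (Function('d')(U, f) = Add(Mul(Mul(Add(Rational(4, 5), Mul(-1, f)), U), f), 1) = Add(Mul(Mul(U, Add(Rational(4, 5), Mul(-1, f))), f), 1) = Add(Mul(U, f, Add(Rational(4, 5), Mul(-1, f))), 1) = Add(1, Mul(U, f, Add(Rational(4, 5), Mul(-1, f)))))
Mul(25, Add(Add(11, 0), Mul(-1, Function('d')(-4, 4)))) = Mul(25, Add(Add(11, 0), Mul(-1, Add(1, Mul(Rational(-1, 5), -4, 4, Add(-4, Mul(5, 4))))))) = Mul(25, Add(11, Mul(-1, Add(1, Mul(Rational(-1, 5), -4, 4, Add(-4, 20)))))) = Mul(25, Add(11, Mul(-1, Add(1, Mul(Rational(-1, 5), -4, 4, 16))))) = Mul(25, Add(11, Mul(-1, Add(1, Rational(256, 5))))) = Mul(25, Add(11, Mul(-1, Rational(261, 5)))) = Mul(25, Add(11, Rational(-261, 5))) = Mul(25, Rational(-206, 5)) = -1030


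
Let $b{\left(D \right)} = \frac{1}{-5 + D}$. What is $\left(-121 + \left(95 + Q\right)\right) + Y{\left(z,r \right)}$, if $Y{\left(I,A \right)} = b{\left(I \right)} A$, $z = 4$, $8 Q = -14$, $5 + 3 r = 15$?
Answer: $- \frac{373}{12} \approx -31.083$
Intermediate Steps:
$r = \frac{10}{3}$ ($r = - \frac{5}{3} + \frac{1}{3} \cdot 15 = - \frac{5}{3} + 5 = \frac{10}{3} \approx 3.3333$)
$Q = - \frac{7}{4}$ ($Q = \frac{1}{8} \left(-14\right) = - \frac{7}{4} \approx -1.75$)
$Y{\left(I,A \right)} = \frac{A}{-5 + I}$
$\left(-121 + \left(95 + Q\right)\right) + Y{\left(z,r \right)} = \left(-121 + \left(95 - \frac{7}{4}\right)\right) + \frac{10}{3 \left(-5 + 4\right)} = \left(-121 + \frac{373}{4}\right) + \frac{10}{3 \left(-1\right)} = - \frac{111}{4} + \frac{10}{3} \left(-1\right) = - \frac{111}{4} - \frac{10}{3} = - \frac{373}{12}$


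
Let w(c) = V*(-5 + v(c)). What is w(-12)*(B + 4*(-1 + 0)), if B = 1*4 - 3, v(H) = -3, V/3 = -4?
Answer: -288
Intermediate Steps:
V = -12 (V = 3*(-4) = -12)
w(c) = 96 (w(c) = -12*(-5 - 3) = -12*(-8) = 96)
B = 1 (B = 4 - 3 = 1)
w(-12)*(B + 4*(-1 + 0)) = 96*(1 + 4*(-1 + 0)) = 96*(1 + 4*(-1)) = 96*(1 - 4) = 96*(-3) = -288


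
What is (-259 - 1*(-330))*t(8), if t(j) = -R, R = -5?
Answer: 355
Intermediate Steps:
t(j) = 5 (t(j) = -1*(-5) = 5)
(-259 - 1*(-330))*t(8) = (-259 - 1*(-330))*5 = (-259 + 330)*5 = 71*5 = 355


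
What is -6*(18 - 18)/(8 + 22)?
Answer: 0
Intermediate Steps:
-6*(18 - 18)/(8 + 22) = -0/30 = -6*0 = 0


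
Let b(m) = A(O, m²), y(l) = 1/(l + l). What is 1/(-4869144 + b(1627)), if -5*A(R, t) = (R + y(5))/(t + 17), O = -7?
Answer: -44119100/214822251050377 ≈ -2.0537e-7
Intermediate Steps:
y(l) = 1/(2*l)
A(R, t) = -(⅒ + R)/(5*(17 + t)) (A(R, t) = -(R + (½)/5)/(5*(t + 17)) = -(R + (½)*(⅕))/(5*(17 + t)) = -(R + ⅒)/(5*(17 + t)) = -(⅒ + R)/(5*(17 + t)))
b(m) = 69/(50*(17 + m²)) (b(m) = (-1 - 10*(-7))/(50*(17 + m²)) = (-1 + 70)/(50*(17 + m²)) = (1/50)*69/(17 + m²) = 69/(50*(17 + m²)))
1/(-4869144 + b(1627)) = 1/(-4869144 + 69/(50*(17 + 1627²))) = 1/(-4869144 + 69/(50*(17 + 2647129))) = 1/(-4869144 + (69/50)/2647146) = 1/(-4869144 + (69/50)*(1/2647146)) = 1/(-4869144 + 23/44119100) = 1/(-214822251050377/44119100) = -44119100/214822251050377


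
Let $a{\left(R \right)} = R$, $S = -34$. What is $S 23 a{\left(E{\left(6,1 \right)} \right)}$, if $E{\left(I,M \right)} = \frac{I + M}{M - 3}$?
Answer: $2737$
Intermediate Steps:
$E{\left(I,M \right)} = \frac{I + M}{-3 + M}$
$S 23 a{\left(E{\left(6,1 \right)} \right)} = \left(-34\right) 23 \frac{6 + 1}{-3 + 1} = - 782 \frac{1}{-2} \cdot 7 = - 782 \left(\left(- \frac{1}{2}\right) 7\right) = \left(-782\right) \left(- \frac{7}{2}\right) = 2737$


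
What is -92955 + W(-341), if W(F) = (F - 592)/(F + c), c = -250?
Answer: -18311824/197 ≈ -92953.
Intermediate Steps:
W(F) = (-592 + F)/(-250 + F) (W(F) = (F - 592)/(F - 250) = (-592 + F)/(-250 + F))
-92955 + W(-341) = -92955 + (-592 - 341)/(-250 - 341) = -92955 - 933/(-591) = -92955 - 1/591*(-933) = -92955 + 311/197 = -18311824/197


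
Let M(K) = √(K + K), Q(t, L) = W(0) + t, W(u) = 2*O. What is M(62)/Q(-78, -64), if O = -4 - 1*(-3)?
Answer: -√31/40 ≈ -0.13919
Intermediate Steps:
O = -1 (O = -4 + 3 = -1)
W(u) = -2 (W(u) = 2*(-1) = -2)
Q(t, L) = -2 + t
M(K) = √2*√K (M(K) = √(2*K) = √2*√K)
M(62)/Q(-78, -64) = (√2*√62)/(-2 - 78) = (2*√31)/(-80) = (2*√31)*(-1/80) = -√31/40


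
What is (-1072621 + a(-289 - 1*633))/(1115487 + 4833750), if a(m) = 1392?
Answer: -1071229/5949237 ≈ -0.18006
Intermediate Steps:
(-1072621 + a(-289 - 1*633))/(1115487 + 4833750) = (-1072621 + 1392)/(1115487 + 4833750) = -1071229/5949237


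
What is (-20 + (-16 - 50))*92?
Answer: -7912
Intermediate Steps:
(-20 + (-16 - 50))*92 = (-20 - 66)*92 = -86*92 = -7912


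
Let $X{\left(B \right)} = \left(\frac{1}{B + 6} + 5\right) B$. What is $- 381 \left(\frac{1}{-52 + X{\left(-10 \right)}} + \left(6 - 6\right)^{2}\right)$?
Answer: $\frac{762}{199} \approx 3.8291$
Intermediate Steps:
$X{\left(B \right)} = B \left(5 + \frac{1}{6 + B}\right)$ ($X{\left(B \right)} = \left(\frac{1}{6 + B} + 5\right) B = \left(5 + \frac{1}{6 + B}\right) B = B \left(5 + \frac{1}{6 + B}\right)$)
$- 381 \left(\frac{1}{-52 + X{\left(-10 \right)}} + \left(6 - 6\right)^{2}\right) = - 381 \left(\frac{1}{-52 - \frac{10 \left(31 + 5 \left(-10\right)\right)}{6 - 10}} + \left(6 - 6\right)^{2}\right) = - 381 \left(\frac{1}{-52 - \frac{10 \left(31 - 50\right)}{-4}} + \left(6 - 6\right)^{2}\right) = - 381 \left(\frac{1}{-52 - \left(- \frac{5}{2}\right) \left(-19\right)} + \left(6 - 6\right)^{2}\right) = - 381 \left(\frac{1}{-52 - \frac{95}{2}} + 0^{2}\right) = - 381 \left(\frac{1}{- \frac{199}{2}} + 0\right) = - 381 \left(- \frac{2}{199} + 0\right) = \left(-381\right) \left(- \frac{2}{199}\right) = \frac{762}{199}$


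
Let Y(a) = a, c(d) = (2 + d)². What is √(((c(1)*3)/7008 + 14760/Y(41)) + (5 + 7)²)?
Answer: 3*√19099282/584 ≈ 22.450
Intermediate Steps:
√(((c(1)*3)/7008 + 14760/Y(41)) + (5 + 7)²) = √((((2 + 1)²*3)/7008 + 14760/41) + (5 + 7)²) = √(((3²*3)*(1/7008) + 14760*(1/41)) + 12²) = √(((9*3)*(1/7008) + 360) + 144) = √((27*(1/7008) + 360) + 144) = √((9/2336 + 360) + 144) = √(840969/2336 + 144) = √(1177353/2336) = 3*√19099282/584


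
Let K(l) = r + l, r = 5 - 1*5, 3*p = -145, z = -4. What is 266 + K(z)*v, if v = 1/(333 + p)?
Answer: 113576/427 ≈ 265.99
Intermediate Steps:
p = -145/3 (p = (⅓)*(-145) = -145/3 ≈ -48.333)
r = 0 (r = 5 - 5 = 0)
v = 3/854 (v = 1/(333 - 145/3) = 1/(854/3) = 3/854 ≈ 0.0035129)
K(l) = l (K(l) = 0 + l = l)
266 + K(z)*v = 266 - 4*3/854 = 266 - 6/427 = 113576/427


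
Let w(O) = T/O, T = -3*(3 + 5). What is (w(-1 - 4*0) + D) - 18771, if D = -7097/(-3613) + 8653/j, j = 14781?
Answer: -1001023993445/53403753 ≈ -18744.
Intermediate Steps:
T = -24 (T = -3*8 = -24)
D = 136164046/53403753 (D = -7097/(-3613) + 8653/14781 = -7097*(-1/3613) + 8653*(1/14781) = 7097/3613 + 8653/14781 = 136164046/53403753 ≈ 2.5497)
w(O) = -24/O
(w(-1 - 4*0) + D) - 18771 = (-24/(-1 - 4*0) + 136164046/53403753) - 18771 = (-24/(-1 + 0) + 136164046/53403753) - 18771 = (-24/(-1) + 136164046/53403753) - 18771 = (-24*(-1) + 136164046/53403753) - 18771 = (24 + 136164046/53403753) - 18771 = 1417854118/53403753 - 18771 = -1001023993445/53403753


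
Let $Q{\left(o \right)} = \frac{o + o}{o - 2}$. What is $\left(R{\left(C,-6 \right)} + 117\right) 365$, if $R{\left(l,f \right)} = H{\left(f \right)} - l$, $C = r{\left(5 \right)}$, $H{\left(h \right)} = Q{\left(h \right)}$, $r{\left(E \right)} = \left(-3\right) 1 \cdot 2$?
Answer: $\frac{90885}{2} \approx 45443.0$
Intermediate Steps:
$Q{\left(o \right)} = \frac{2 o}{-2 + o}$
$r{\left(E \right)} = -6$ ($r{\left(E \right)} = \left(-3\right) 2 = -6$)
$H{\left(h \right)} = \frac{2 h}{-2 + h}$
$C = -6$
$R{\left(l,f \right)} = - l + \frac{2 f}{-2 + f}$ ($R{\left(l,f \right)} = \frac{2 f}{-2 + f} - l = - l + \frac{2 f}{-2 + f}$)
$\left(R{\left(C,-6 \right)} + 117\right) 365 = \left(\frac{2 \left(-6\right) - - 6 \left(-2 - 6\right)}{-2 - 6} + 117\right) 365 = \left(\frac{-12 - \left(-6\right) \left(-8\right)}{-8} + 117\right) 365 = \left(- \frac{-12 - 48}{8} + 117\right) 365 = \left(\left(- \frac{1}{8}\right) \left(-60\right) + 117\right) 365 = \left(\frac{15}{2} + 117\right) 365 = \frac{249}{2} \cdot 365 = \frac{90885}{2}$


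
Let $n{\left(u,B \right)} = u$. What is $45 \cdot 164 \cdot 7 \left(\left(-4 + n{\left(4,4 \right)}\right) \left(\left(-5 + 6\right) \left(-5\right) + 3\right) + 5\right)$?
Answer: $258300$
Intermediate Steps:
$45 \cdot 164 \cdot 7 \left(\left(-4 + n{\left(4,4 \right)}\right) \left(\left(-5 + 6\right) \left(-5\right) + 3\right) + 5\right) = 45 \cdot 164 \cdot 7 \left(\left(-4 + 4\right) \left(\left(-5 + 6\right) \left(-5\right) + 3\right) + 5\right) = 7380 \cdot 7 \left(0 \left(1 \left(-5\right) + 3\right) + 5\right) = 7380 \cdot 7 \left(0 \left(-5 + 3\right) + 5\right) = 7380 \cdot 7 \left(0 \left(-2\right) + 5\right) = 7380 \cdot 7 \left(0 + 5\right) = 7380 \cdot 7 \cdot 5 = 7380 \cdot 35 = 258300$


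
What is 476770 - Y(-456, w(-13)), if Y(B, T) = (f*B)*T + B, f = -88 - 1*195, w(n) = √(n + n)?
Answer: 477226 - 129048*I*√26 ≈ 4.7723e+5 - 6.5802e+5*I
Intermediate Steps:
w(n) = √2*√n (w(n) = √(2*n) = √2*√n)
f = -283 (f = -88 - 195 = -283)
Y(B, T) = B - 283*B*T (Y(B, T) = (-283*B)*T + B = -283*B*T + B = B - 283*B*T)
476770 - Y(-456, w(-13)) = 476770 - (-456)*(1 - 283*√2*√(-13)) = 476770 - (-456)*(1 - 283*√2*I*√13) = 476770 - (-456)*(1 - 283*I*√26) = 476770 - (-456 + 129048*I*√26) = 476770 + (456 - 129048*I*√26) = 477226 - 129048*I*√26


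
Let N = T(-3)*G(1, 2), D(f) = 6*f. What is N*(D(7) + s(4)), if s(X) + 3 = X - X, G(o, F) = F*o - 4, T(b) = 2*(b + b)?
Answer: 936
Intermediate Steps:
T(b) = 4*b (T(b) = 2*(2*b) = 4*b)
G(o, F) = -4 + F*o
s(X) = -3 (s(X) = -3 + (X - X) = -3 + 0 = -3)
N = 24 (N = (4*(-3))*(-4 + 2*1) = -12*(-4 + 2) = -12*(-2) = 24)
N*(D(7) + s(4)) = 24*(6*7 - 3) = 24*(42 - 3) = 24*39 = 936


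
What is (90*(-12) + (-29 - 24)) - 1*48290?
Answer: -49423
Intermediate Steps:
(90*(-12) + (-29 - 24)) - 1*48290 = (-1080 - 53) - 48290 = -1133 - 48290 = -49423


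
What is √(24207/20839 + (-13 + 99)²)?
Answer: √3212320409389/20839 ≈ 86.007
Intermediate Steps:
√(24207/20839 + (-13 + 99)²) = √(24207*(1/20839) + 86²) = √(24207/20839 + 7396) = √(154149451/20839) = √3212320409389/20839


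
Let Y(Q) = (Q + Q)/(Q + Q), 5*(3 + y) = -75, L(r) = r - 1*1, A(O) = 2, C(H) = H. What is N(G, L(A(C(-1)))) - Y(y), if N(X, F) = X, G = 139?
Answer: 138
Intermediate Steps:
L(r) = -1 + r (L(r) = r - 1 = -1 + r)
y = -18 (y = -3 + (1/5)*(-75) = -3 - 15 = -18)
Y(Q) = 1 (Y(Q) = (2*Q)/((2*Q)) = (2*Q)*(1/(2*Q)) = 1)
N(G, L(A(C(-1)))) - Y(y) = 139 - 1*1 = 139 - 1 = 138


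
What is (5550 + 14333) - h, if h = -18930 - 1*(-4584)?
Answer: 34229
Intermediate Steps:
h = -14346 (h = -18930 + 4584 = -14346)
(5550 + 14333) - h = (5550 + 14333) - 1*(-14346) = 19883 + 14346 = 34229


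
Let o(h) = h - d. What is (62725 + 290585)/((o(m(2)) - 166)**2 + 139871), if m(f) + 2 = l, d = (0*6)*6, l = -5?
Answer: 11777/5660 ≈ 2.0807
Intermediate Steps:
d = 0 (d = 0*6 = 0)
m(f) = -7 (m(f) = -2 - 5 = -7)
o(h) = h (o(h) = h - 1*0 = h + 0 = h)
(62725 + 290585)/((o(m(2)) - 166)**2 + 139871) = (62725 + 290585)/((-7 - 166)**2 + 139871) = 353310/((-173)**2 + 139871) = 353310/(29929 + 139871) = 353310/169800 = 353310*(1/169800) = 11777/5660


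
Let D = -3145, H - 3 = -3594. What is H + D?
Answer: -6736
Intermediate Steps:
H = -3591 (H = 3 - 3594 = -3591)
H + D = -3591 - 3145 = -6736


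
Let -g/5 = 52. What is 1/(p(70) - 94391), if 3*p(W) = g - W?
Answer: -1/94501 ≈ -1.0582e-5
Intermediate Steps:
g = -260 (g = -5*52 = -260)
p(W) = -260/3 - W/3 (p(W) = (-260 - W)/3 = -260/3 - W/3)
1/(p(70) - 94391) = 1/((-260/3 - 1/3*70) - 94391) = 1/((-260/3 - 70/3) - 94391) = 1/(-110 - 94391) = 1/(-94501) = -1/94501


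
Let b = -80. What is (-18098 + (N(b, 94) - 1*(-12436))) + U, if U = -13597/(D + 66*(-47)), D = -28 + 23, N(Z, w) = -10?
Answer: -17609307/3107 ≈ -5667.6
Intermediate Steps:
D = -5
U = 13597/3107 (U = -13597/(-5 + 66*(-47)) = -13597/(-5 - 3102) = -13597/(-3107) = -13597*(-1/3107) = 13597/3107 ≈ 4.3762)
(-18098 + (N(b, 94) - 1*(-12436))) + U = (-18098 + (-10 - 1*(-12436))) + 13597/3107 = (-18098 + (-10 + 12436)) + 13597/3107 = (-18098 + 12426) + 13597/3107 = -5672 + 13597/3107 = -17609307/3107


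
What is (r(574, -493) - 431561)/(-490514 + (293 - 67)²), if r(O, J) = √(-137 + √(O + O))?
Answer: 431561/439438 - √(-137 + 2*√287)/439438 ≈ 0.98207 - 2.3108e-5*I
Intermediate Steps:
r(O, J) = √(-137 + √2*√O) (r(O, J) = √(-137 + √(2*O)) = √(-137 + √2*√O))
(r(574, -493) - 431561)/(-490514 + (293 - 67)²) = (√(-137 + √2*√574) - 431561)/(-490514 + (293 - 67)²) = (√(-137 + 2*√287) - 431561)/(-490514 + 226²) = (-431561 + √(-137 + 2*√287))/(-490514 + 51076) = (-431561 + √(-137 + 2*√287))/(-439438) = (-431561 + √(-137 + 2*√287))*(-1/439438) = 431561/439438 - √(-137 + 2*√287)/439438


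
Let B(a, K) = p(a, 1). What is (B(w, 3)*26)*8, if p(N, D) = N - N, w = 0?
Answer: 0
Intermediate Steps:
p(N, D) = 0
B(a, K) = 0
(B(w, 3)*26)*8 = (0*26)*8 = 0*8 = 0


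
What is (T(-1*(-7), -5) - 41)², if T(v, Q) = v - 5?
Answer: 1521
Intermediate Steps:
T(v, Q) = -5 + v
(T(-1*(-7), -5) - 41)² = ((-5 - 1*(-7)) - 41)² = ((-5 + 7) - 41)² = (2 - 41)² = (-39)² = 1521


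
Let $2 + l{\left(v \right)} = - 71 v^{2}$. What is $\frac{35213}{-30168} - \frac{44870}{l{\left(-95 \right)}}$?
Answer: $- \frac{21210042341}{19330960536} \approx -1.0972$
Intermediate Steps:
$l{\left(v \right)} = -2 - 71 v^{2}$
$\frac{35213}{-30168} - \frac{44870}{l{\left(-95 \right)}} = \frac{35213}{-30168} - \frac{44870}{-2 - 71 \left(-95\right)^{2}} = 35213 \left(- \frac{1}{30168}\right) - \frac{44870}{-2 - 640775} = - \frac{35213}{30168} - \frac{44870}{-2 - 640775} = - \frac{35213}{30168} - \frac{44870}{-640777} = - \frac{35213}{30168} - - \frac{44870}{640777} = - \frac{35213}{30168} + \frac{44870}{640777} = - \frac{21210042341}{19330960536}$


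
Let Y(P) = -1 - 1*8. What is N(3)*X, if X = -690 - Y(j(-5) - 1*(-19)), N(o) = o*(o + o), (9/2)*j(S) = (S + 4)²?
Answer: -12258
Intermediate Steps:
j(S) = 2*(4 + S)²/9 (j(S) = 2*(S + 4)²/9 = 2*(4 + S)²/9)
N(o) = 2*o² (N(o) = o*(2*o) = 2*o²)
Y(P) = -9 (Y(P) = -1 - 8 = -9)
X = -681 (X = -690 - 1*(-9) = -690 + 9 = -681)
N(3)*X = (2*3²)*(-681) = (2*9)*(-681) = 18*(-681) = -12258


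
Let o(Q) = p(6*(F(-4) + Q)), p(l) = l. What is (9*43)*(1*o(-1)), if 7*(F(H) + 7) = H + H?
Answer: -148608/7 ≈ -21230.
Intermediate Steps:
F(H) = -7 + 2*H/7 (F(H) = -7 + (H + H)/7 = -7 + (2*H)/7 = -7 + 2*H/7)
o(Q) = -342/7 + 6*Q (o(Q) = 6*((-7 + (2/7)*(-4)) + Q) = 6*((-7 - 8/7) + Q) = 6*(-57/7 + Q) = -342/7 + 6*Q)
(9*43)*(1*o(-1)) = (9*43)*(1*(-342/7 + 6*(-1))) = 387*(1*(-342/7 - 6)) = 387*(1*(-384/7)) = 387*(-384/7) = -148608/7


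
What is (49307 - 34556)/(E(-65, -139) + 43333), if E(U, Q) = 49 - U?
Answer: 14751/43447 ≈ 0.33952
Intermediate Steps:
(49307 - 34556)/(E(-65, -139) + 43333) = (49307 - 34556)/((49 - 1*(-65)) + 43333) = 14751/((49 + 65) + 43333) = 14751/(114 + 43333) = 14751/43447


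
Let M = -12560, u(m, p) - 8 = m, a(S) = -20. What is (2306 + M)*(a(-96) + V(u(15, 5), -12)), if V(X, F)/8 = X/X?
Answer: 123048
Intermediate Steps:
u(m, p) = 8 + m
V(X, F) = 8 (V(X, F) = 8*(X/X) = 8*1 = 8)
(2306 + M)*(a(-96) + V(u(15, 5), -12)) = (2306 - 12560)*(-20 + 8) = -10254*(-12) = 123048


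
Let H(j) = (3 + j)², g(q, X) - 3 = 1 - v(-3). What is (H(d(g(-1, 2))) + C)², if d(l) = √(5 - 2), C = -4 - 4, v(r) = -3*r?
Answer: 124 + 48*√3 ≈ 207.14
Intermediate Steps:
C = -8
g(q, X) = -5 (g(q, X) = 3 + (1 - (-3)*(-3)) = 3 + (1 - 1*9) = 3 + (1 - 9) = 3 - 8 = -5)
d(l) = √3
(H(d(g(-1, 2))) + C)² = ((3 + √3)² - 8)² = (-8 + (3 + √3)²)²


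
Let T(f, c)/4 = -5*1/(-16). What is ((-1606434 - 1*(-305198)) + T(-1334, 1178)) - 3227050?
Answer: -18113139/4 ≈ -4.5283e+6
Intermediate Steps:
T(f, c) = 5/4 (T(f, c) = 4*(-5*1/(-16)) = 4*(-5*(-1/16)) = 4*(5/16) = 5/4)
((-1606434 - 1*(-305198)) + T(-1334, 1178)) - 3227050 = ((-1606434 - 1*(-305198)) + 5/4) - 3227050 = ((-1606434 + 305198) + 5/4) - 3227050 = (-1301236 + 5/4) - 3227050 = -5204939/4 - 3227050 = -18113139/4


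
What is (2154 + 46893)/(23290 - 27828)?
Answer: -49047/4538 ≈ -10.808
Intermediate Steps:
(2154 + 46893)/(23290 - 27828) = 49047/(-4538) = 49047*(-1/4538) = -49047/4538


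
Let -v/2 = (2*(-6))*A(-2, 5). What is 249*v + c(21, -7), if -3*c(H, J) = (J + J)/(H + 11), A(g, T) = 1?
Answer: 286855/48 ≈ 5976.1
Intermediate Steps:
c(H, J) = -2*J/(3*(11 + H)) (c(H, J) = -(J + J)/(3*(H + 11)) = -2*J/(3*(11 + H)))
v = 24 (v = -2*2*(-6) = -(-24) = -2*(-12) = 24)
249*v + c(21, -7) = 249*24 - 2*(-7)/(33 + 3*21) = 5976 - 2*(-7)/(33 + 63) = 5976 - 2*(-7)/96 = 5976 - 2*(-7)*1/96 = 5976 + 7/48 = 286855/48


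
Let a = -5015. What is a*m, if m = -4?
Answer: 20060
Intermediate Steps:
a*m = -5015*(-4) = 20060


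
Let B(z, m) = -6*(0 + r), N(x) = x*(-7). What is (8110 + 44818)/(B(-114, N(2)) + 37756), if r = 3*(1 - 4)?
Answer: 26464/18905 ≈ 1.3998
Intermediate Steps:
r = -9 (r = 3*(-3) = -9)
N(x) = -7*x
B(z, m) = 54 (B(z, m) = -6*(0 - 9) = -6*(-9) = 54)
(8110 + 44818)/(B(-114, N(2)) + 37756) = (8110 + 44818)/(54 + 37756) = 52928/37810 = 52928*(1/37810) = 26464/18905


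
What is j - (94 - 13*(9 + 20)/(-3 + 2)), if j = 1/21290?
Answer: -10027589/21290 ≈ -471.00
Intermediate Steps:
j = 1/21290 ≈ 4.6970e-5
j - (94 - 13*(9 + 20)/(-3 + 2)) = 1/21290 - (94 - 13*(9 + 20)/(-3 + 2)) = 1/21290 - (94 - 377/(-1)) = 1/21290 - (94 - 377*(-1)) = 1/21290 - (94 - 13*(-29)) = 1/21290 - (94 + 377) = 1/21290 - 1*471 = 1/21290 - 471 = -10027589/21290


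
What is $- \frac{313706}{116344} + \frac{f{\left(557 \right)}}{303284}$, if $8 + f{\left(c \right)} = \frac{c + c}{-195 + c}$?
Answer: $- \frac{1076300472733}{399164658686} \approx -2.6964$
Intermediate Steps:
$f{\left(c \right)} = -8 + \frac{2 c}{-195 + c}$ ($f{\left(c \right)} = -8 + \frac{c + c}{-195 + c} = -8 + \frac{2 c}{-195 + c}$)
$- \frac{313706}{116344} + \frac{f{\left(557 \right)}}{303284} = - \frac{313706}{116344} + \frac{6 \frac{1}{-195 + 557} \left(260 - 557\right)}{303284} = \left(-313706\right) \frac{1}{116344} + \frac{6 \left(260 - 557\right)}{362} \cdot \frac{1}{303284} = - \frac{156853}{58172} + 6 \cdot \frac{1}{362} \left(-297\right) \frac{1}{303284} = - \frac{156853}{58172} - \frac{891}{54894404} = - \frac{1076300472733}{399164658686}$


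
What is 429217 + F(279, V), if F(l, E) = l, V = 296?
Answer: 429496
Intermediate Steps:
429217 + F(279, V) = 429217 + 279 = 429496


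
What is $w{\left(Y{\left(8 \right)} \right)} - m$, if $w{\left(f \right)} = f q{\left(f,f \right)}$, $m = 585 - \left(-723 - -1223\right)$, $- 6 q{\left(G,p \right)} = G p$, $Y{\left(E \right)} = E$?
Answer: $- \frac{511}{3} \approx -170.33$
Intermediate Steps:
$q{\left(G,p \right)} = - \frac{G p}{6}$
$m = 85$ ($m = 585 - \left(-723 + 1223\right) = 585 - 500 = 85$)
$w{\left(f \right)} = - \frac{f^{3}}{6}$ ($w{\left(f \right)} = f \left(- \frac{f f}{6}\right) = f \left(- \frac{f^{2}}{6}\right) = - \frac{f^{3}}{6}$)
$w{\left(Y{\left(8 \right)} \right)} - m = - \frac{8^{3}}{6} - 85 = \left(- \frac{1}{6}\right) 512 - 85 = - \frac{256}{3} - 85 = - \frac{511}{3}$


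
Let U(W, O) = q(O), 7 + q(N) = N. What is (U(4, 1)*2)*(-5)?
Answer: 60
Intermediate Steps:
q(N) = -7 + N
U(W, O) = -7 + O
(U(4, 1)*2)*(-5) = ((-7 + 1)*2)*(-5) = -6*2*(-5) = -12*(-5) = 60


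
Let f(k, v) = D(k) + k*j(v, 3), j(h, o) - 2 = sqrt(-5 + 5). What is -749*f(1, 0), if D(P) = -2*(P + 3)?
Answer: 4494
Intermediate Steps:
D(P) = -6 - 2*P (D(P) = -2*(3 + P) = -6 - 2*P)
j(h, o) = 2 (j(h, o) = 2 + sqrt(-5 + 5) = 2 + sqrt(0) = 2 + 0 = 2)
f(k, v) = -6 (f(k, v) = (-6 - 2*k) + k*2 = (-6 - 2*k) + 2*k = -6)
-749*f(1, 0) = -749*(-6) = 4494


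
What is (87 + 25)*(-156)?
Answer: -17472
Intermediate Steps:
(87 + 25)*(-156) = 112*(-156) = -17472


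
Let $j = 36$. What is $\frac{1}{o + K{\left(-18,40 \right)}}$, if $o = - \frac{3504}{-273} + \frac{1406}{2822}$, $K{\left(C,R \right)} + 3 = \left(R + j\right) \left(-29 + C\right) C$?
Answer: $\frac{128401}{8256997514} \approx 1.5551 \cdot 10^{-5}$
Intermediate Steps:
$K{\left(C,R \right)} = -3 + C \left(-29 + C\right) \left(36 + R\right)$ ($K{\left(C,R \right)} = -3 + \left(R + 36\right) \left(-29 + C\right) C = -3 + \left(36 + R\right) \left(-29 + C\right) C = -3 + \left(-29 + C\right) \left(36 + R\right) C = -3 + C \left(-29 + C\right) \left(36 + R\right)$)
$o = \frac{1712021}{128401}$ ($o = \left(-3504\right) \left(- \frac{1}{273}\right) + 1406 \cdot \frac{1}{2822} = \frac{1168}{91} + \frac{703}{1411} = \frac{1712021}{128401} \approx 13.333$)
$\frac{1}{o + K{\left(-18,40 \right)}} = \frac{1}{\frac{1712021}{128401} - \left(-18789 - 24624 - 20880\right)} = \frac{1}{\frac{1712021}{128401} + \left(-3 + 18792 + 36 \cdot 324 + 40 \cdot 324 + 20880\right)} = \frac{1}{\frac{1712021}{128401} + \left(-3 + 18792 + 11664 + 12960 + 20880\right)} = \frac{1}{\frac{1712021}{128401} + 64293} = \frac{1}{\frac{8256997514}{128401}} = \frac{128401}{8256997514}$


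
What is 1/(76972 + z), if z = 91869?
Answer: 1/168841 ≈ 5.9227e-6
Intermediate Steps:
1/(76972 + z) = 1/(76972 + 91869) = 1/168841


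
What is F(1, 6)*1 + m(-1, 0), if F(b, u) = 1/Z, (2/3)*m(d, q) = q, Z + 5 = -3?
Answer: -⅛ ≈ -0.12500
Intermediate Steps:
Z = -8 (Z = -5 - 3 = -8)
m(d, q) = 3*q/2
F(b, u) = -⅛ (F(b, u) = 1/(-8) = -⅛)
F(1, 6)*1 + m(-1, 0) = -⅛*1 + (3/2)*0 = -⅛ + 0 = -⅛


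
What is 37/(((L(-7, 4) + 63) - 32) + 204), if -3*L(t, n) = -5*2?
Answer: 111/715 ≈ 0.15524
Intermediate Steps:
L(t, n) = 10/3 (L(t, n) = -(-5)*2/3 = -⅓*(-10) = 10/3)
37/(((L(-7, 4) + 63) - 32) + 204) = 37/(((10/3 + 63) - 32) + 204) = 37/((199/3 - 32) + 204) = 37/(103/3 + 204) = 37/(715/3) = 37*(3/715) = 111/715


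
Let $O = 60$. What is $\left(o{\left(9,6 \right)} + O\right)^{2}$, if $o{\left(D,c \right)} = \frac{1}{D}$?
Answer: $\frac{292681}{81} \approx 3613.3$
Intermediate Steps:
$\left(o{\left(9,6 \right)} + O\right)^{2} = \left(\frac{1}{9} + 60\right)^{2} = \left(\frac{541}{9}\right)^{2} = \frac{292681}{81}$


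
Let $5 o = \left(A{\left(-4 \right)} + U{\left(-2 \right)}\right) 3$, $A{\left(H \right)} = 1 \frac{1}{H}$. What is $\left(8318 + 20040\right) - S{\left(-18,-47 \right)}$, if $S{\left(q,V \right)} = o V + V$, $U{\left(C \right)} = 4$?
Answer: $\frac{114043}{4} \approx 28511.0$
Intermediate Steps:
$A{\left(H \right)} = \frac{1}{H}$
$o = \frac{9}{4}$ ($o = \frac{\left(\frac{1}{-4} + 4\right) 3}{5} = \frac{\left(- \frac{1}{4} + 4\right) 3}{5} = \frac{\frac{15}{4} \cdot 3}{5} = \frac{1}{5} \cdot \frac{45}{4} = \frac{9}{4} \approx 2.25$)
$S{\left(q,V \right)} = \frac{13 V}{4}$ ($S{\left(q,V \right)} = \frac{9 V}{4} + V = \frac{13 V}{4}$)
$\left(8318 + 20040\right) - S{\left(-18,-47 \right)} = \left(8318 + 20040\right) - \frac{13}{4} \left(-47\right) = 28358 - - \frac{611}{4} = 28358 + \frac{611}{4} = \frac{114043}{4}$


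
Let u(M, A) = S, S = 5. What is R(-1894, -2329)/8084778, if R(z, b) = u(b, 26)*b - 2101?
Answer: -2291/1347463 ≈ -0.0017002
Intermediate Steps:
u(M, A) = 5
R(z, b) = -2101 + 5*b (R(z, b) = 5*b - 2101 = -2101 + 5*b)
R(-1894, -2329)/8084778 = (-2101 + 5*(-2329))/8084778 = (-2101 - 11645)*(1/8084778) = -13746*1/8084778 = -2291/1347463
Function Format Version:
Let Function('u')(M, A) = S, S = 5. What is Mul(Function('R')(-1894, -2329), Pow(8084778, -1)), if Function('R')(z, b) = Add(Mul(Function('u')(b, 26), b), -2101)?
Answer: Rational(-2291, 1347463) ≈ -0.0017002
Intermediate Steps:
Function('u')(M, A) = 5
Function('R')(z, b) = Add(-2101, Mul(5, b)) (Function('R')(z, b) = Add(Mul(5, b), -2101) = Add(-2101, Mul(5, b)))
Mul(Function('R')(-1894, -2329), Pow(8084778, -1)) = Mul(Add(-2101, Mul(5, -2329)), Pow(8084778, -1)) = Mul(Add(-2101, -11645), Rational(1, 8084778)) = Mul(-13746, Rational(1, 8084778)) = Rational(-2291, 1347463)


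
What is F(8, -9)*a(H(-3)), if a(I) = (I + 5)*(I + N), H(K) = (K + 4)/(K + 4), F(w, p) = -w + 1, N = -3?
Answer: 84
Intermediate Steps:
F(w, p) = 1 - w
H(K) = 1 (H(K) = (4 + K)/(4 + K) = 1)
a(I) = (-3 + I)*(5 + I) (a(I) = (I + 5)*(I - 3) = (5 + I)*(-3 + I) = (-3 + I)*(5 + I))
F(8, -9)*a(H(-3)) = (1 - 1*8)*(-15 + 1² + 2*1) = (1 - 8)*(-15 + 1 + 2) = -7*(-12) = 84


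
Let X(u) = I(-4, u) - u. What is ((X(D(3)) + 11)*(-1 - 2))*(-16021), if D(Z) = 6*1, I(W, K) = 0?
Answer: 240315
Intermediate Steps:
D(Z) = 6
X(u) = -u (X(u) = 0 - u = -u)
((X(D(3)) + 11)*(-1 - 2))*(-16021) = ((-1*6 + 11)*(-1 - 2))*(-16021) = ((-6 + 11)*(-3))*(-16021) = (5*(-3))*(-16021) = -15*(-16021) = 240315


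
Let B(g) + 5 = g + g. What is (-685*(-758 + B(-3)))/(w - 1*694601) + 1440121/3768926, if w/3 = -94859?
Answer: -143800875963/922612355707 ≈ -0.15586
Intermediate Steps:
w = -284577 (w = 3*(-94859) = -284577)
B(g) = -5 + 2*g (B(g) = -5 + (g + g) = -5 + 2*g)
(-685*(-758 + B(-3)))/(w - 1*694601) + 1440121/3768926 = (-685*(-758 + (-5 + 2*(-3))))/(-284577 - 1*694601) + 1440121/3768926 = (-685*(-758 + (-5 - 6)))/(-284577 - 694601) + 1440121*(1/3768926) = -685*(-758 - 11)/(-979178) + 1440121/3768926 = -685*(-769)*(-1/979178) + 1440121/3768926 = 526765*(-1/979178) + 1440121/3768926 = -526765/979178 + 1440121/3768926 = -143800875963/922612355707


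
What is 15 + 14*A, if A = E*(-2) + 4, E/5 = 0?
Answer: 71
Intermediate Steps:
E = 0 (E = 5*0 = 0)
A = 4 (A = 0*(-2) + 4 = 0 + 4 = 4)
15 + 14*A = 15 + 14*4 = 15 + 56 = 71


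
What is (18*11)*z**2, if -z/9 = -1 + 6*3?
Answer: 4634982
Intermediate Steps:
z = -153 (z = -9*(-1 + 6*3) = -9*(-1 + 18) = -9*17 = -153)
(18*11)*z**2 = (18*11)*(-153)**2 = 198*23409 = 4634982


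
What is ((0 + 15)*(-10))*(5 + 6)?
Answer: -1650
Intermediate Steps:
((0 + 15)*(-10))*(5 + 6) = (15*(-10))*11 = -150*11 = -1650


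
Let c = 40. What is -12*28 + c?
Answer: -296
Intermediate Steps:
-12*28 + c = -12*28 + 40 = -336 + 40 = -296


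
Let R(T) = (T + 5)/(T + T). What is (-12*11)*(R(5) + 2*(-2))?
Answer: 396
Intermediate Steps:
R(T) = (5 + T)/(2*T) (R(T) = (5 + T)/((2*T)) = (5 + T)*(1/(2*T)) = (5 + T)/(2*T))
(-12*11)*(R(5) + 2*(-2)) = (-12*11)*((½)*(5 + 5)/5 + 2*(-2)) = -132*((½)*(⅕)*10 - 4) = -132*(1 - 4) = -132*(-3) = 396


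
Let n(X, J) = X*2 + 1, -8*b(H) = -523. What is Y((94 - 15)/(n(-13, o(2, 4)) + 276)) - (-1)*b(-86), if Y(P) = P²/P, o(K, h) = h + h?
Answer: 131905/2008 ≈ 65.690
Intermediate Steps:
o(K, h) = 2*h
b(H) = 523/8 (b(H) = -⅛*(-523) = 523/8)
n(X, J) = 1 + 2*X (n(X, J) = 2*X + 1 = 1 + 2*X)
Y(P) = P
Y((94 - 15)/(n(-13, o(2, 4)) + 276)) - (-1)*b(-86) = (94 - 15)/((1 + 2*(-13)) + 276) - (-1)*523/8 = 79/((1 - 26) + 276) - 1*(-523/8) = 79/(-25 + 276) + 523/8 = 79/251 + 523/8 = 131905/2008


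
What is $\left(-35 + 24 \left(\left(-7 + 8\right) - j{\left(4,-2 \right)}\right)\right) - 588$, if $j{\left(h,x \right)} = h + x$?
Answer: $-647$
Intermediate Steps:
$\left(-35 + 24 \left(\left(-7 + 8\right) - j{\left(4,-2 \right)}\right)\right) - 588 = \left(-35 + 24 \left(\left(-7 + 8\right) - \left(4 - 2\right)\right)\right) - 588 = \left(-35 + 24 \left(1 - 2\right)\right) - 588 = \left(-35 + 24 \left(-1\right)\right) - 588 = \left(-35 - 24\right) - 588 = -59 - 588 = -647$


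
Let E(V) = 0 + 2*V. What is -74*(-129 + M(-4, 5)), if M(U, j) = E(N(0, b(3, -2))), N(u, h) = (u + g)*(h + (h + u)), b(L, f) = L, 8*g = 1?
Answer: 9435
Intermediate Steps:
g = ⅛ (g = (⅛)*1 = ⅛ ≈ 0.12500)
N(u, h) = (⅛ + u)*(u + 2*h) (N(u, h) = (u + ⅛)*(h + (h + u)) = (⅛ + u)*(u + 2*h))
E(V) = 2*V
M(U, j) = 3/2 (M(U, j) = 2*(0² + (¼)*3 + (⅛)*0 + 2*3*0) = 2*(0 + ¾ + 0 + 0) = 2*(¾) = 3/2)
-74*(-129 + M(-4, 5)) = -74*(-129 + 3/2) = -74*(-255/2) = 9435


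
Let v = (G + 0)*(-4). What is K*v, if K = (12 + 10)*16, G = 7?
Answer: -9856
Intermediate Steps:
K = 352 (K = 22*16 = 352)
v = -28 (v = (7 + 0)*(-4) = 7*(-4) = -28)
K*v = 352*(-28) = -9856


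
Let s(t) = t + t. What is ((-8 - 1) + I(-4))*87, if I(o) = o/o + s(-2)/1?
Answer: -1044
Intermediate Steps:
s(t) = 2*t
I(o) = -3 (I(o) = o/o + (2*(-2))/1 = 1 - 4*1 = 1 - 4 = -3)
((-8 - 1) + I(-4))*87 = ((-8 - 1) - 3)*87 = (-9 - 3)*87 = -12*87 = -1044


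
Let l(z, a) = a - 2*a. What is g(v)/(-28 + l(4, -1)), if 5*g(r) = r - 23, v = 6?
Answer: 17/135 ≈ 0.12593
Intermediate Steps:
g(r) = -23/5 + r/5 (g(r) = (r - 23)/5 = (-23 + r)/5 = -23/5 + r/5)
l(z, a) = -a
g(v)/(-28 + l(4, -1)) = (-23/5 + (⅕)*6)/(-28 - 1*(-1)) = (-23/5 + 6/5)/(-28 + 1) = -17/5/(-27) = -1/27*(-17/5) = 17/135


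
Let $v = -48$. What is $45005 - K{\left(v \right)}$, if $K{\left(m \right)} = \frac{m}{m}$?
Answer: $45004$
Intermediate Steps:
$K{\left(m \right)} = 1$
$45005 - K{\left(v \right)} = 45005 - 1 = 45004$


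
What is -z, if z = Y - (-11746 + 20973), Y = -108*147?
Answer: 25103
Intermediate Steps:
Y = -15876
z = -25103 (z = -15876 - (-11746 + 20973) = -15876 - 1*9227 = -15876 - 9227 = -25103)
-z = -1*(-25103) = 25103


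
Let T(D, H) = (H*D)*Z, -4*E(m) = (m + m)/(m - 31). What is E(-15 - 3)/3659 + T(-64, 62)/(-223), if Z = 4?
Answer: 2845704745/39981893 ≈ 71.175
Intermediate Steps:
E(m) = -m/(2*(-31 + m)) (E(m) = -(m + m)/(4*(m - 31)) = -2*m/(4*(-31 + m)) = -m/(2*(-31 + m)))
T(D, H) = 4*D*H (T(D, H) = (H*D)*4 = (D*H)*4 = 4*D*H)
E(-15 - 3)/3659 + T(-64, 62)/(-223) = -(-15 - 3)/(-62 + 2*(-15 - 3))/3659 + (4*(-64)*62)/(-223) = -1*(-18)/(-62 + 2*(-18))*(1/3659) - 15872*(-1/223) = -1*(-18)/(-62 - 36)*(1/3659) + 15872/223 = -1*(-18)/(-98)*(1/3659) + 15872/223 = -1*(-18)*(-1/98)*(1/3659) + 15872/223 = -9/49*1/3659 + 15872/223 = -9/179291 + 15872/223 = 2845704745/39981893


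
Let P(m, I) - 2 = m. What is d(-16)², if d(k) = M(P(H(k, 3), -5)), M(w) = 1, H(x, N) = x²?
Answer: 1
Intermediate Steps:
P(m, I) = 2 + m
d(k) = 1
d(-16)² = 1² = 1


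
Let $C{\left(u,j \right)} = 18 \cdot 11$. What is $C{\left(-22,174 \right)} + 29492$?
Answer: $29690$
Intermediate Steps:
$C{\left(u,j \right)} = 198$
$C{\left(-22,174 \right)} + 29492 = 198 + 29492 = 29690$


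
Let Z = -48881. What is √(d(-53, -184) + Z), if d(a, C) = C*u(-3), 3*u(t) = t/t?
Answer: I*√440481/3 ≈ 221.23*I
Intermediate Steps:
u(t) = ⅓ (u(t) = (t/t)/3 = (⅓)*1 = ⅓)
d(a, C) = C/3 (d(a, C) = C*(⅓) = C/3)
√(d(-53, -184) + Z) = √((⅓)*(-184) - 48881) = √(-184/3 - 48881) = √(-146827/3) = I*√440481/3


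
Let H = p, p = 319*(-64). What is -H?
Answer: 20416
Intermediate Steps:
p = -20416
H = -20416
-H = -1*(-20416) = 20416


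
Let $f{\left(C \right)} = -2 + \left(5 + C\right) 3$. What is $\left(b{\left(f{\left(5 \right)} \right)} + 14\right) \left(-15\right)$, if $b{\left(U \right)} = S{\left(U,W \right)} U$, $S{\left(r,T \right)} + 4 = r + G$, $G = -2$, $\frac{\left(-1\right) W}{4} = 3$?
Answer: $-9450$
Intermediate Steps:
$W = -12$ ($W = \left(-4\right) 3 = -12$)
$f{\left(C \right)} = 13 + 3 C$ ($f{\left(C \right)} = -2 + \left(15 + 3 C\right) = 13 + 3 C$)
$S{\left(r,T \right)} = -6 + r$ ($S{\left(r,T \right)} = -4 + \left(r - 2\right) = -4 + \left(-2 + r\right) = -6 + r$)
$b{\left(U \right)} = U \left(-6 + U\right)$ ($b{\left(U \right)} = \left(-6 + U\right) U = U \left(-6 + U\right)$)
$\left(b{\left(f{\left(5 \right)} \right)} + 14\right) \left(-15\right) = \left(\left(13 + 3 \cdot 5\right) \left(-6 + \left(13 + 3 \cdot 5\right)\right) + 14\right) \left(-15\right) = \left(\left(13 + 15\right) \left(-6 + \left(13 + 15\right)\right) + 14\right) \left(-15\right) = \left(28 \left(-6 + 28\right) + 14\right) \left(-15\right) = \left(28 \cdot 22 + 14\right) \left(-15\right) = \left(616 + 14\right) \left(-15\right) = 630 \left(-15\right) = -9450$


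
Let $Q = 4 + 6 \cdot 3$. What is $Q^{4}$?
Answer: $234256$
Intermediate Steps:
$Q = 22$ ($Q = 4 + 18 = 22$)
$Q^{4} = 22^{4} = 234256$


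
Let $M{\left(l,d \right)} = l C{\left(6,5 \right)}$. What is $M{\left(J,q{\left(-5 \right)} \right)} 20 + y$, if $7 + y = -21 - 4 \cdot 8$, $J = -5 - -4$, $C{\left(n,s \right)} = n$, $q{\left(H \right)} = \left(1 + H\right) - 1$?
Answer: $-180$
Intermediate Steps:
$q{\left(H \right)} = H$
$J = -1$ ($J = -5 + 4 = -1$)
$M{\left(l,d \right)} = 6 l$ ($M{\left(l,d \right)} = l 6 = 6 l$)
$y = -60$ ($y = -7 - \left(21 + 4 \cdot 8\right) = -7 - 53 = -60$)
$M{\left(J,q{\left(-5 \right)} \right)} 20 + y = 6 \left(-1\right) 20 - 60 = \left(-6\right) 20 - 60 = -120 - 60 = -180$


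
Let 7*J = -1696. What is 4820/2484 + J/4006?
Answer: 16368697/8707041 ≈ 1.8799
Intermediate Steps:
J = -1696/7 (J = (1/7)*(-1696) = -1696/7 ≈ -242.29)
4820/2484 + J/4006 = 4820/2484 - 1696/7/4006 = 4820*(1/2484) - 1696/7*1/4006 = 1205/621 - 848/14021 = 16368697/8707041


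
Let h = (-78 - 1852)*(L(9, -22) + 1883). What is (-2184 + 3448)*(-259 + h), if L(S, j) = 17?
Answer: -4635415376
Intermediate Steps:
h = -3667000 (h = (-78 - 1852)*(17 + 1883) = -1930*1900 = -3667000)
(-2184 + 3448)*(-259 + h) = (-2184 + 3448)*(-259 - 3667000) = 1264*(-3667259) = -4635415376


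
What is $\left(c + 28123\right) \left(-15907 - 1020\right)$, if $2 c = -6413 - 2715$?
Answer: $-398783193$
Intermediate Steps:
$c = -4564$ ($c = \frac{-6413 - 2715}{2} = \frac{1}{2} \left(-9128\right) = -4564$)
$\left(c + 28123\right) \left(-15907 - 1020\right) = \left(-4564 + 28123\right) \left(-15907 - 1020\right) = 23559 \left(-16927\right) = -398783193$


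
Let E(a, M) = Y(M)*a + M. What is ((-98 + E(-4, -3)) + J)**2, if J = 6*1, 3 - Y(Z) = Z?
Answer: 14161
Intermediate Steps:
Y(Z) = 3 - Z
J = 6
E(a, M) = M + a*(3 - M) (E(a, M) = (3 - M)*a + M = a*(3 - M) + M = M + a*(3 - M))
((-98 + E(-4, -3)) + J)**2 = ((-98 + (-3 - 1*(-4)*(-3 - 3))) + 6)**2 = ((-98 + (-3 - 1*(-4)*(-6))) + 6)**2 = ((-98 + (-3 - 24)) + 6)**2 = ((-98 - 27) + 6)**2 = (-125 + 6)**2 = (-119)**2 = 14161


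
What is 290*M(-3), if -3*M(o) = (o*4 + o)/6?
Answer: 725/3 ≈ 241.67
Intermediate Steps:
M(o) = -5*o/18 (M(o) = -(o*4 + o)/(3*6) = -(4*o + o)/(3*6) = -5*o/(3*6) = -5*o/18)
290*M(-3) = 290*(-5/18*(-3)) = 290*(5/6) = 725/3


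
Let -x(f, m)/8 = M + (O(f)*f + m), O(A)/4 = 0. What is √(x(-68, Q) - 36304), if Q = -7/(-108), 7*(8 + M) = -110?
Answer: I*√143339658/63 ≈ 190.04*I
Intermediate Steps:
M = -166/7 (M = -8 + (⅐)*(-110) = -8 - 110/7 = -166/7 ≈ -23.714)
O(A) = 0 (O(A) = 4*0 = 0)
Q = 7/108 (Q = -7*(-1/108) = 7/108 ≈ 0.064815)
x(f, m) = 1328/7 - 8*m (x(f, m) = -8*(-166/7 + (0*f + m)) = -8*(-166/7 + (0 + m)) = -8*(-166/7 + m) = 1328/7 - 8*m)
√(x(-68, Q) - 36304) = √((1328/7 - 8*7/108) - 36304) = √((1328/7 - 14/27) - 36304) = √(35758/189 - 36304) = √(-6825698/189) = I*√143339658/63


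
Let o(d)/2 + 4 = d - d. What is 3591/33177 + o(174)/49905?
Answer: 59647813/551899395 ≈ 0.10808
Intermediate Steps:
o(d) = -8 (o(d) = -8 + 2*(d - d) = -8 + 2*0 = -8 + 0 = -8)
3591/33177 + o(174)/49905 = 3591/33177 - 8/49905 = 3591*(1/33177) - 8*1/49905 = 1197/11059 - 8/49905 = 59647813/551899395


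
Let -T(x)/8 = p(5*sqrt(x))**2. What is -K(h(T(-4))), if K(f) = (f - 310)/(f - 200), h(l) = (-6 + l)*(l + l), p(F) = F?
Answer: -127009/127020 ≈ -0.99991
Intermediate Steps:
T(x) = -200*x (T(x) = -8*25*x = -200*x)
h(l) = 2*l*(-6 + l) (h(l) = (-6 + l)*(2*l) = 2*l*(-6 + l))
K(f) = (-310 + f)/(-200 + f)
-K(h(T(-4))) = -(-310 + 2*(-200*(-4))*(-6 - 200*(-4)))/(-200 + 2*(-200*(-4))*(-6 - 200*(-4))) = -(-310 + 2*800*(-6 + 800))/(-200 + 2*800*(-6 + 800)) = -(-310 + 2*800*794)/(-200 + 2*800*794) = -(-310 + 1270400)/(-200 + 1270400) = -1270090/1270200 = -1*127009/127020 = -127009/127020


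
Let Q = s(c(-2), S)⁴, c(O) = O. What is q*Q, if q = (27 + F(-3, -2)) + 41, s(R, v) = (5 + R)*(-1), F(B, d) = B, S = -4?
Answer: 5265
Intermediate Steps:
s(R, v) = -5 - R
Q = 81 (Q = (-5 - 1*(-2))⁴ = (-5 + 2)⁴ = (-3)⁴ = 81)
q = 65 (q = (27 - 3) + 41 = 24 + 41 = 65)
q*Q = 65*81 = 5265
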